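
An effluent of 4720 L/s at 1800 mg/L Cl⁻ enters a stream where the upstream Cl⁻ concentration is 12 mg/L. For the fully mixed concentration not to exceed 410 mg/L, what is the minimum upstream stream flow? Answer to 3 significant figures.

Set C_mix = 410: (Q·12.00 + 4720·1800) / (Q + 4720) = 410
→ Q = 4720·(1800 − 410)/(410 − 12.00) = 16480 L/s.

16500 L/s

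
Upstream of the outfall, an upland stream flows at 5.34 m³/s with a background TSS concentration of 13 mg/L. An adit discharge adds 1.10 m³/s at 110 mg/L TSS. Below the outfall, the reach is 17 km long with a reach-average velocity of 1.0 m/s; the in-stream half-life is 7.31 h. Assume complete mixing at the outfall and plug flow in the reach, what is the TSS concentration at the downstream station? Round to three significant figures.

Mixed concentration C = ΣQC/ΣQ = (5.340·13.00 + 1.100·110.0) / 6.440 = 190.4/6.440 = 29.57 mg/L.
Travel time t = 17·1000 / 1.0 = 17000 s = 4.722 h.
Half-life 7.31 h → k = ln 2 / 7.31 = 0.09482 h⁻¹ = 2.276 d⁻¹.
First-order decay: C = 29.57·exp(−k·t) = 29.57·0.6391 = 18.90 mg/L.

18.9 mg/L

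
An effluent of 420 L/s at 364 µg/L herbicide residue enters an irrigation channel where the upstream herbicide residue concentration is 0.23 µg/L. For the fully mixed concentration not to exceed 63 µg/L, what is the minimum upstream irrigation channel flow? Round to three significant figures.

2010 L/s

Set C_mix = 63: (Q·0.2300 + 420.0·364.0) / (Q + 420.0) = 63
→ Q = 420.0·(364.0 − 63)/(63 − 0.2300) = 2014 L/s.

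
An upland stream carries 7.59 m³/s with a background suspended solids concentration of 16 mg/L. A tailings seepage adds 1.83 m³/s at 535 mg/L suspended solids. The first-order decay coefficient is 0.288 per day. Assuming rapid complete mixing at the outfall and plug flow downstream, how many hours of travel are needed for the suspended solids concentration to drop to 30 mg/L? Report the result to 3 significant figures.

113 h

Mixed concentration C = ΣQC/ΣQ = (7.590·16.00 + 1.830·535.0) / 9.420 = 1100/9.420 = 116.8 mg/L.
116.8·exp(−k·t) = 30 → t = ln(116.8/30)/k = 407800 s = 113.3 h.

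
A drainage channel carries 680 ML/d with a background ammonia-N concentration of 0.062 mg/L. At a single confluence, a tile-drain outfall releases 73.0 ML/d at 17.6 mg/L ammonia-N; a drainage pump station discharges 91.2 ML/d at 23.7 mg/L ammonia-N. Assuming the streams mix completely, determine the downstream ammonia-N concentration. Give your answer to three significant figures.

Mixed concentration C = ΣQC/ΣQ = (680.0·0.06200 + 73.00·17.60 + 91.20·23.70) / 844.2 = 3488/844.2 = 4.132 mg/L.

4.13 mg/L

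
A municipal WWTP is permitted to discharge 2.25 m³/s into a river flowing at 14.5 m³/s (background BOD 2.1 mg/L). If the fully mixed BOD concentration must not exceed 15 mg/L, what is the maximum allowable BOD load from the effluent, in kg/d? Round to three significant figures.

Mass balance at the limit: 14.50·2.100 + 2.250·Cₑ = 16.75·15 → Cₑ = 98.13 mg/L.
Load = 2.250 m³/s × 98.13 g/m³ × 86 400 s/d = 19080 kg/d.

19100 kg/d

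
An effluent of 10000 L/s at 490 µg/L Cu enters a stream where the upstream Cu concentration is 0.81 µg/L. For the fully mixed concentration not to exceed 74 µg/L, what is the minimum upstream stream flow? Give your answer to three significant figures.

56800 L/s

Set C_mix = 74: (Q·0.8100 + 10000·490.0) / (Q + 10000) = 74
→ Q = 10000·(490.0 − 74)/(74 − 0.8100) = 56840 L/s.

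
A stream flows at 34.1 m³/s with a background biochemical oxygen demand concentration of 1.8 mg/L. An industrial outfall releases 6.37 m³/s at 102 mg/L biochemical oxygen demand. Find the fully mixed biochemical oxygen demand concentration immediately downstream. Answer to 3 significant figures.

17.6 mg/L

Flow-weighted average: C = (34.10·1.800 + 6.370·102.0) / 40.47 = 711.1/40.47 = 17.57 mg/L.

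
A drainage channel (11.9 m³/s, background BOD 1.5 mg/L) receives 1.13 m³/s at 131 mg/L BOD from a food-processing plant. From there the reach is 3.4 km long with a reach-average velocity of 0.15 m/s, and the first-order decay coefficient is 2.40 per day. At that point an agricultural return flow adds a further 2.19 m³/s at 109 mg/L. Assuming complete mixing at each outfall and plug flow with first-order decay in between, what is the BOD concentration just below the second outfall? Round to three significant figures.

Flow-weighted average: C = (11.90·1.500 + 1.130·131.0) / 13.03 = 165.9/13.03 = 12.73 mg/L; combined flow 13.03 m³/s.
Travel time t = 3.4·1000 / 0.15 = 22670 s = 6.296 h.
After decay, C = 12.73 × e^(−kt) = 12.73 × 0.5328 = 6.783 mg/L.
Second outfall: C = (13.03·6.783 + 2.190·109.0)/15.22 = 21.49 mg/L.

21.5 mg/L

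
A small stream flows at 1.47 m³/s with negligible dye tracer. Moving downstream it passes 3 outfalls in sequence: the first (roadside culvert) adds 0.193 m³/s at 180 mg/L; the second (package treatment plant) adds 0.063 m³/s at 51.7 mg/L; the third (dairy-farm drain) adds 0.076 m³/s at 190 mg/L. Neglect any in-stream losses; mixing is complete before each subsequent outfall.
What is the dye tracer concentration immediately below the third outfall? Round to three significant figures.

29.1 mg/L

Below outfall 1: Q → 1.663 m³/s, C = (1.470·0 + 0.1930·180.0)/1.663 = 20.89 mg/L.
Below outfall 2: Q → 1.726 m³/s, C = (1.663·20.89 + 0.06300·51.70)/1.726 = 22.01 mg/L.
Below outfall 3: Q → 1.802 m³/s, C = (1.726·22.01 + 0.07600·190.0)/1.802 = 29.10 mg/L.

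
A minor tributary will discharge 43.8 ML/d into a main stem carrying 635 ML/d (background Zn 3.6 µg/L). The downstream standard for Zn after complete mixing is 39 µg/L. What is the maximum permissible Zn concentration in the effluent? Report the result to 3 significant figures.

552 µg/L

At the limit, (Qr·Cr + Qe·Cₑ)/(Qr + Qe) = 39:
Cₑ = (678.8·39 − 635.0·3.600) / 43.80 = 552.2 µg/L.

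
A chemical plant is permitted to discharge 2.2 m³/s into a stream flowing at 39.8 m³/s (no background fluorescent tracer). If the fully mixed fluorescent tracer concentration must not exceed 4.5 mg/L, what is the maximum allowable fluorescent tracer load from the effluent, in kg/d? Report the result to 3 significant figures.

16300 kg/d

Mass balance at the limit: 39.80·0 + 2.200·Cₑ = 42.00·4.5 → Cₑ = 85.91 mg/L.
Load = 2.200 m³/s × 85.91 g/m³ × 86 400 s/d = 16330 kg/d.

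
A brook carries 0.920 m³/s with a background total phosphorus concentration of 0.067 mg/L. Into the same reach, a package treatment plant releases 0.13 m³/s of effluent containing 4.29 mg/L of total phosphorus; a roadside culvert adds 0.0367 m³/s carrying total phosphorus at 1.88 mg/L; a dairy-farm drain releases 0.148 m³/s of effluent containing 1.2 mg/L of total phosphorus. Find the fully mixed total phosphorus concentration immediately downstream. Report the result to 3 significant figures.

0.701 mg/L

Flow-weighted average: C = (0.9200·0.06700 + 0.1300·4.290 + 0.03670·1.880 + 0.1480·1.200) / 1.235 = 0.8659/1.235 = 0.7013 mg/L.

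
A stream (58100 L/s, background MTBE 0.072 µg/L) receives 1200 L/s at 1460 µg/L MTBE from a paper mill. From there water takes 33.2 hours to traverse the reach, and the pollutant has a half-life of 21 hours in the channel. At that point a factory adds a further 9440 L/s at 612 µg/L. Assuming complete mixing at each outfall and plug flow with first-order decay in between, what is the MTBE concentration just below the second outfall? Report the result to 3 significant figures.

Conservation of mass: C = (58100·0.07200 + 1200·1460) / 59300 = 1756000/59300 = 29.62 µg/L; combined flow 59300 L/s.
Half-life 21 h → k = ln 2 / 21 = 0.03301 h⁻¹ = 0.7922 d⁻¹.
First-order decay: C = 29.62·exp(−k·t) = 29.62·0.3343 = 9.899 µg/L.
Second outfall: C = (59300·9.899 + 9440·612.0)/68740 = 92.59 µg/L.

92.6 µg/L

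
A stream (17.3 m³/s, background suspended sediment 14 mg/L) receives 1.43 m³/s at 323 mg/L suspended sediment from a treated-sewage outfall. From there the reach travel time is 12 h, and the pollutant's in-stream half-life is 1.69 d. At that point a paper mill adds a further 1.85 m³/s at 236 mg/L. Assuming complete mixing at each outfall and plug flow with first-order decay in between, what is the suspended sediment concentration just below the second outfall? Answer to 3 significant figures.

49.1 mg/L

Flow-weighted average: C = (17.30·14.00 + 1.430·323.0) / 18.73 = 704.1/18.73 = 37.59 mg/L; combined flow 18.73 m³/s.
Half-life 1.69 d → k = ln 2 / 1.69 = 0.4101 d⁻¹.
First-order decay: C = 37.59·exp(−k·t) = 37.59·0.8146 = 30.62 mg/L.
At the second outfall, C = (18.73·30.62 + 1.850·236.0) / (18.73 + 1.850) = 49.08 mg/L.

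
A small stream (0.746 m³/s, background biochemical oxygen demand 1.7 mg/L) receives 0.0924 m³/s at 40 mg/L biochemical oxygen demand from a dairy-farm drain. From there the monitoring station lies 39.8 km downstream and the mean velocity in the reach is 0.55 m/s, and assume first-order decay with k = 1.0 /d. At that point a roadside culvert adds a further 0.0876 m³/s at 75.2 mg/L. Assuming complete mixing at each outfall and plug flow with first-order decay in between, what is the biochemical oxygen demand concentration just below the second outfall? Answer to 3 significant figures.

Mass balance: C = (0.7460·1.700 + 0.09240·40.00) / 0.8384 = 4.964/0.8384 = 5.921 mg/L; combined flow 0.8384 m³/s.
Travel time t = 39.8·1000 / 0.55 = 72360 s = 20.10 h.
Applying C = C₀e^(−kt): 5.921 × 0.4328 = 2.562 mg/L.
At the second outfall, C = (0.8384·2.562 + 0.08760·75.20) / (0.8384 + 0.08760) = 9.434 mg/L.

9.43 mg/L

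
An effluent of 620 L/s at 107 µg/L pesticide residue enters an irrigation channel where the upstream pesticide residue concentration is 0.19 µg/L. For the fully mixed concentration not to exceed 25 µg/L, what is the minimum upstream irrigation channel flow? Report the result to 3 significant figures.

Set C_mix = 25: (Q·0.1900 + 620.0·107.0) / (Q + 620.0) = 25
→ Q = 620.0·(107.0 − 25)/(25 − 0.1900) = 2049 L/s.

2050 L/s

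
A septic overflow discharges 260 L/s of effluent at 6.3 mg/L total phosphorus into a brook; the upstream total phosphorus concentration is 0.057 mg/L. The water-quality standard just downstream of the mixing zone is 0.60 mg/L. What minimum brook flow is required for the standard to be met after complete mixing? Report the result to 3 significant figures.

2730 L/s

Set C_mix = 0.60: (Q·0.05700 + 260.0·6.300) / (Q + 260.0) = 0.60
→ Q = 260.0·(6.300 − 0.60)/(0.60 − 0.05700) = 2729 L/s.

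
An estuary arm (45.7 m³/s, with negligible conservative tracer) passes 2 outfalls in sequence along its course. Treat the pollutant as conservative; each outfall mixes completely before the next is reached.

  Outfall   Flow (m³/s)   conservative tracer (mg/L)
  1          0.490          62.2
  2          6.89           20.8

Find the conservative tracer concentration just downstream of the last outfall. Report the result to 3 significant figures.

3.27 mg/L

Outfall 1: combined Q = 46.19 m³/s; C = (45.70·0 + 0.4900·62.20)/46.19 = 0.6598 mg/L.
Outfall 2: combined Q = 53.08 m³/s; C = (46.19·0.6598 + 6.890·20.80)/53.08 = 3.274 mg/L.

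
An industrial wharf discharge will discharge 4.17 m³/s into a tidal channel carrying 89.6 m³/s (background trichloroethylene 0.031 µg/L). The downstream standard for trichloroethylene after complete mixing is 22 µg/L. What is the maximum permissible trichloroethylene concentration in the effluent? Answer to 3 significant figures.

At the limit, (Qr·Cr + Qe·Cₑ)/(Qr + Qe) = 22:
Cₑ = (93.77·22 − 89.60·0.03100) / 4.170 = 494.0 µg/L.

494 µg/L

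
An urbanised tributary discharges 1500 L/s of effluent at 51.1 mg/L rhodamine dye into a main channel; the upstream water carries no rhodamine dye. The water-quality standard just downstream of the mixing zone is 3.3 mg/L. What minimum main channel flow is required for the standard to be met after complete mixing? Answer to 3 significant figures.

21700 L/s

Set C_mix = 3.3: (Q·0 + 1500·51.10) / (Q + 1500) = 3.3
→ Q = 1500·(51.10 − 3.3)/(3.3 − 0) = 21730 L/s.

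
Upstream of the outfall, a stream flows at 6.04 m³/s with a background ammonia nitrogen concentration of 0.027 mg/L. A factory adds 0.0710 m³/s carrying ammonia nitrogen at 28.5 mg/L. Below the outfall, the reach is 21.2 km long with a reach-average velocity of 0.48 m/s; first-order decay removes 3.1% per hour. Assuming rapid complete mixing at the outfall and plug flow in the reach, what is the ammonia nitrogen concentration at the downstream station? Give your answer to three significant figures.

0.243 mg/L

Mass balance: C = (6.040·0.02700 + 0.07100·28.50) / 6.111 = 2.187/6.111 = 0.3578 mg/L.
Travel time t = 21.2·1000 / 0.48 = 44170 s = 12.27 h.
3.1%/h lost → k = −ln(1 − 0.031) = 0.03149 h⁻¹.
Applying C = C₀e^(−kt): 0.3578 × 0.6795 = 0.2431 mg/L.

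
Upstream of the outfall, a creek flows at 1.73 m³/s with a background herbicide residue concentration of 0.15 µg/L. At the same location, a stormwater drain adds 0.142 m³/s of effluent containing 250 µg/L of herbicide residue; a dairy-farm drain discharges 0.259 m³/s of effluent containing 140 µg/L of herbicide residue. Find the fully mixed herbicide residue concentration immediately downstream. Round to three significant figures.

33.8 µg/L

After mixing, C = (1.730·0.1500 + 0.1420·250.0 + 0.2590·140.0) / 2.131 = 72.02/2.131 = 33.80 µg/L.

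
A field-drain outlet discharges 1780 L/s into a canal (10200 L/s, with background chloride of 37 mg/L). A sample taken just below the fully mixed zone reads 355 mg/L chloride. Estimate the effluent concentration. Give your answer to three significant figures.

2180 mg/L

Mass balance: 10200·37.00 + 1780·Cₑ = 11980·355.0
→ Cₑ = (11980·355.0 − 10200·37.00) / 1780 = 2177 mg/L.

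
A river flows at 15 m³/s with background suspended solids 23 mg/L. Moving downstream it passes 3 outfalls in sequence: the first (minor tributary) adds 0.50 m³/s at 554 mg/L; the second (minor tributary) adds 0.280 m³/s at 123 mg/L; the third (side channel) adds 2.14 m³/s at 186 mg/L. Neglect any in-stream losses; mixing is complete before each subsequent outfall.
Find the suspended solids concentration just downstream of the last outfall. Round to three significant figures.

58.8 mg/L

After outfall 1: Q = 15.00 + 0.5000 = 15.50 m³/s; C = (15.00·23.00 + 0.5000·554.0)/15.50 = 40.13 mg/L.
After outfall 2: Q = 15.50 + 0.2800 = 15.78 m³/s; C = (15.50·40.13 + 0.2800·123.0)/15.78 = 41.60 mg/L.
After outfall 3: Q = 15.78 + 2.140 = 17.92 m³/s; C = (15.78·41.60 + 2.140·186.0)/17.92 = 58.84 mg/L.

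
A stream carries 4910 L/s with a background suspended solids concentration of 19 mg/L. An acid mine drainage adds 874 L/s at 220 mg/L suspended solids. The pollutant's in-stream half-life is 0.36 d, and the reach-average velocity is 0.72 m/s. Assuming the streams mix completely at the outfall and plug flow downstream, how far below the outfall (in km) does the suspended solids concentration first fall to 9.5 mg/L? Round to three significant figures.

Mixed concentration C = ΣQC/ΣQ = (4910·19.00 + 874.0·220.0) / 5784 = 285600/5784 = 49.37 mg/L.
Half-life 0.36 d → k = ln 2 / 0.36 = 1.925 d⁻¹.
Set 49.37·exp(−k·t) = 9.5 → t = ln(49.37/9.5)/k = 73960 s = 20.54 h.
Distance = v·t = 0.72·73960 = 53250 m = 53.25 km.

53.2 km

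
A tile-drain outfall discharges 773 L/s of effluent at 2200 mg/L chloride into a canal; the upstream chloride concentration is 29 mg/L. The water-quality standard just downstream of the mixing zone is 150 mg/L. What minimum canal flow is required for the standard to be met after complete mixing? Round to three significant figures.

13100 L/s

Set C_mix = 150: (Q·29.00 + 773.0·2200) / (Q + 773.0) = 150
→ Q = 773.0·(2200 − 150)/(150 − 29.00) = 13100 L/s.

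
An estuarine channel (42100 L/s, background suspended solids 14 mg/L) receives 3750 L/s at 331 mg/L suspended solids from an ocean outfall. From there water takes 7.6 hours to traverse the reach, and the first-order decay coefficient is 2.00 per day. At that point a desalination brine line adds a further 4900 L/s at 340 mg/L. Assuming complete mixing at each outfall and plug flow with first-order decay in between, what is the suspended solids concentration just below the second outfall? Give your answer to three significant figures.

Mixed concentration C = ΣQC/ΣQ = (42100·14.00 + 3750·331.0) / 45850 = 1831000/45850 = 39.93 mg/L; combined flow 45850 L/s.
After decay, C = 39.93 × e^(−kt) = 39.93 × 0.5308 = 21.19 mg/L.
Second outfall: C = (45850·21.19 + 4900·340.0)/50750 = 51.98 mg/L.

52.0 mg/L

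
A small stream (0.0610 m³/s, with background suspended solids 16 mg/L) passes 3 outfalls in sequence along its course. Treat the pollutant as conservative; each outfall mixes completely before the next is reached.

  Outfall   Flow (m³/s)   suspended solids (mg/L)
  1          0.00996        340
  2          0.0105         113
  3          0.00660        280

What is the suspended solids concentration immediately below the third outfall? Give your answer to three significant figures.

Outfall 1: combined Q = 0.07096 m³/s; C = (0.06100·16.00 + 0.009960·340.0)/0.07096 = 61.48 mg/L.
Outfall 2: combined Q = 0.08146 m³/s; C = (0.07096·61.48 + 0.01050·113.0)/0.08146 = 68.12 mg/L.
Outfall 3: combined Q = 0.08806 m³/s; C = (0.08146·68.12 + 0.006600·280.0)/0.08806 = 84.00 mg/L.

84.0 mg/L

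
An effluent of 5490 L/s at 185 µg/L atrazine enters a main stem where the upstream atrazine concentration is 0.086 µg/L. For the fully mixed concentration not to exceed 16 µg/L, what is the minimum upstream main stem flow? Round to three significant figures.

58300 L/s

Set C_mix = 16: (Q·0.08600 + 5490·185.0) / (Q + 5490) = 16
→ Q = 5490·(185.0 − 16)/(16 − 0.08600) = 58300 L/s.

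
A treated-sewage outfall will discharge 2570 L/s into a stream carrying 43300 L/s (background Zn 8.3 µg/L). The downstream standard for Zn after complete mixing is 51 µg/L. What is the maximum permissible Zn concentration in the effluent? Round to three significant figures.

At the limit, (Qr·Cr + Qe·Cₑ)/(Qr + Qe) = 51:
Cₑ = (45870·51 − 43300·8.300) / 2570 = 770.4 µg/L.

770 µg/L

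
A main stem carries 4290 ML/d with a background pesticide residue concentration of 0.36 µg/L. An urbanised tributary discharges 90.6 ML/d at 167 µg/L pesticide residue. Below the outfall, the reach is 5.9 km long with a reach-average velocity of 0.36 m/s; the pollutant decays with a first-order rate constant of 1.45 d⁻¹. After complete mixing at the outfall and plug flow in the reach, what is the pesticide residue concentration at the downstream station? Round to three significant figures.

Mixed concentration C = ΣQC/ΣQ = (4290·0.3600 + 90.60·167.0) / 4381 = 16670/4381 = 3.806 µg/L.
Travel time t = 5.9·1000 / 0.36 = 16390 s = 4.552 h.
Decay over the reach: 3.806·exp(−kt) = 3.806·0.7595 = 2.891 µg/L.

2.89 µg/L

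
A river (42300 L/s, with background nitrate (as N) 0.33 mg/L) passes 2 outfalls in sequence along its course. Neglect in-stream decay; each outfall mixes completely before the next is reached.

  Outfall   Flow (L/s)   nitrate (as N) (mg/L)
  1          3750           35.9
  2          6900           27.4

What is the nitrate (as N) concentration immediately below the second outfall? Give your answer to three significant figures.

6.38 mg/L

Outfall 1: combined Q = 46050 L/s; C = (42300·0.3300 + 3750·35.90)/46050 = 3.227 mg/L.
Outfall 2: combined Q = 52950 L/s; C = (46050·3.227 + 6900·27.40)/52950 = 6.377 mg/L.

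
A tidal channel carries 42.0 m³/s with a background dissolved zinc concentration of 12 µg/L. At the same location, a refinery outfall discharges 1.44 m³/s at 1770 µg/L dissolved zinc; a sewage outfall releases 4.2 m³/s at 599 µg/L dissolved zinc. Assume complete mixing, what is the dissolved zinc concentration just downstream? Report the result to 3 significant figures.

Conservation of mass: C = (42.00·12.00 + 1.440·1770 + 4.200·599.0) / 47.64 = 5569/47.64 = 116.9 µg/L.

117 µg/L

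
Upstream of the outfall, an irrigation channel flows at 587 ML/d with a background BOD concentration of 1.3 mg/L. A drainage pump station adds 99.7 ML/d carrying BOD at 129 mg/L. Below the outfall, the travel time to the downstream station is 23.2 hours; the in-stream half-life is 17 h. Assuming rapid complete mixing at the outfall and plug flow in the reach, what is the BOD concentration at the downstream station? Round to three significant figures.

Conservation of mass: C = (587.0·1.300 + 99.70·129.0) / 686.7 = 13620/686.7 = 19.84 mg/L.
Half-life 17 h → k = ln 2 / 17 = 0.04077 h⁻¹ = 0.9786 d⁻¹.
After decay, C = 19.84 × e^(−kt) = 19.84 × 0.3883 = 7.704 mg/L.

7.70 mg/L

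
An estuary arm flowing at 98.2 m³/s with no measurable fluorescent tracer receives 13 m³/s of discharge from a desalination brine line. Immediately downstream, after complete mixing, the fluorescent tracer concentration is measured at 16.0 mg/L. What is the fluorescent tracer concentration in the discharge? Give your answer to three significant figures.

137 mg/L

Mass balance: 98.20·0 + 13.00·Cₑ = 111.2·16.00
→ Cₑ = (111.2·16.00 − 98.20·0) / 13.00 = 136.9 mg/L.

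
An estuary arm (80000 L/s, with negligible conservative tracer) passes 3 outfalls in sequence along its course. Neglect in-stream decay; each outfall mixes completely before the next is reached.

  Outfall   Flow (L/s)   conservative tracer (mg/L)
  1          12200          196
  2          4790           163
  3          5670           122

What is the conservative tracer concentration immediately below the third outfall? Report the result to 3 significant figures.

37.6 mg/L

Outfall 1: combined Q = 92200 L/s; C = (80000·0 + 12200·196.0)/92200 = 25.93 mg/L.
Outfall 2: combined Q = 96990 L/s; C = (92200·25.93 + 4790·163.0)/96990 = 32.70 mg/L.
Outfall 3: combined Q = 102700 L/s; C = (96990·32.70 + 5670·122.0)/102700 = 37.64 mg/L.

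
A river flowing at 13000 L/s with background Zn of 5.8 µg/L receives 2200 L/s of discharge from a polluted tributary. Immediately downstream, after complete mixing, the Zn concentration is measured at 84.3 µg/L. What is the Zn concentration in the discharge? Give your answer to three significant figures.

548 µg/L

Mass balance: 13000·5.800 + 2200·Cₑ = 15200·84.30
→ Cₑ = (15200·84.30 − 13000·5.800) / 2200 = 548.2 µg/L.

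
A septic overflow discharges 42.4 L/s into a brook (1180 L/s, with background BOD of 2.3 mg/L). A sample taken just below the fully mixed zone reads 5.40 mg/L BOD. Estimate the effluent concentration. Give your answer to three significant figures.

Mass balance: 1180·2.300 + 42.40·Cₑ = 1222·5.400
→ Cₑ = (1222·5.400 − 1180·2.300) / 42.40 = 91.67 mg/L.

91.7 mg/L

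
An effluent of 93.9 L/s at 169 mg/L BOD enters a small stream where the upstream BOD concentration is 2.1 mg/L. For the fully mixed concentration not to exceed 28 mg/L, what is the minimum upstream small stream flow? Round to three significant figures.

511 L/s

Set C_mix = 28: (Q·2.100 + 93.90·169.0) / (Q + 93.90) = 28
→ Q = 93.90·(169.0 − 28)/(28 − 2.100) = 511.2 L/s.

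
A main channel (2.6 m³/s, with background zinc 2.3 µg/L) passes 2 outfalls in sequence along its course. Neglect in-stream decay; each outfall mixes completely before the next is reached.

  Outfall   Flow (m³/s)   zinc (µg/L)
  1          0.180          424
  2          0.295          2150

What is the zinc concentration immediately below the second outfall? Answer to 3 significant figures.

Below outfall 1: Q → 2.780 m³/s, C = (2.600·2.300 + 0.1800·424.0)/2.780 = 29.60 µg/L.
Below outfall 2: Q → 3.075 m³/s, C = (2.780·29.60 + 0.2950·2150)/3.075 = 233.0 µg/L.

233 µg/L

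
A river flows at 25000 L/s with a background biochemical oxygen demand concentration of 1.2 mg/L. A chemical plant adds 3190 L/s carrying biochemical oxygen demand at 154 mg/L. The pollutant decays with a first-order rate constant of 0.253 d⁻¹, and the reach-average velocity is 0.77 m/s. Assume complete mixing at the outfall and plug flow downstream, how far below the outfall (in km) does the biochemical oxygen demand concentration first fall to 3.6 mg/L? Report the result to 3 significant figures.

430 km

Mass balance: C = (25000·1.200 + 3190·154.0) / 28190 = 521300/28190 = 18.49 mg/L.
Set 18.49·exp(−k·t) = 3.6 → t = ln(18.49/3.6)/k = 558800 s = 155.2 h.
Distance = v·t = 0.77·558800 = 430300 m = 430.3 km.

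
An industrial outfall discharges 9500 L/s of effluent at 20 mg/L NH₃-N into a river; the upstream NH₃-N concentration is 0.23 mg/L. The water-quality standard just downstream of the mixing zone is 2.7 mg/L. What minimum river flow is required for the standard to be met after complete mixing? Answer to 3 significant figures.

66500 L/s

Set C_mix = 2.7: (Q·0.2300 + 9500·20.00) / (Q + 9500) = 2.7
→ Q = 9500·(20.00 − 2.7)/(2.7 − 0.2300) = 66540 L/s.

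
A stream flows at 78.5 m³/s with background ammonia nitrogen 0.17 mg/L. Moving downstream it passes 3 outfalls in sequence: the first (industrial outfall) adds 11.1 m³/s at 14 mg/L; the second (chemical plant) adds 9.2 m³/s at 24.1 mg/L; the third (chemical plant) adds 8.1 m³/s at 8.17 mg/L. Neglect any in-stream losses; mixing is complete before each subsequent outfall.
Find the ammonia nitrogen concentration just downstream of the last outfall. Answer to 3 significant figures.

Below outfall 1: Q → 89.60 m³/s, C = (78.50·0.1700 + 11.10·14.00)/89.60 = 1.883 mg/L.
Below outfall 2: Q → 98.80 m³/s, C = (89.60·1.883 + 9.200·24.10)/98.80 = 3.952 mg/L.
Below outfall 3: Q → 106.9 m³/s, C = (98.80·3.952 + 8.100·8.170)/106.9 = 4.272 mg/L.

4.27 mg/L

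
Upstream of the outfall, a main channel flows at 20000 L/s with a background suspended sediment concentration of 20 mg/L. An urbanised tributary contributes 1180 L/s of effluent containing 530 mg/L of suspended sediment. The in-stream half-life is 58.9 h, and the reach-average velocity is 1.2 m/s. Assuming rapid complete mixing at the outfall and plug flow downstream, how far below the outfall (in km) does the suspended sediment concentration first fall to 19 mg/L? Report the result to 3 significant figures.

343 km

After mixing, C = (20000·20.00 + 1180·530.0) / 21180 = 1025000/21180 = 48.41 mg/L.
Half-life 58.9 h → k = ln 2 / 58.9 = 0.01177 h⁻¹ = 0.2824 d⁻¹.
Set 48.41·exp(−k·t) = 19 → t = ln(48.41/19)/k = 286100 s = 79.48 h.
Distance = v·t = 1.2·286100 = 343400 m = 343.4 km.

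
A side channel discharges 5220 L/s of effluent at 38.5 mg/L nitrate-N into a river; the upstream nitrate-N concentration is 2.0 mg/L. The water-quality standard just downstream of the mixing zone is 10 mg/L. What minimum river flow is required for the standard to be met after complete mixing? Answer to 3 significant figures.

Set C_mix = 10: (Q·2.000 + 5220·38.50) / (Q + 5220) = 10
→ Q = 5220·(38.50 − 10)/(10 − 2.000) = 18600 L/s.

18600 L/s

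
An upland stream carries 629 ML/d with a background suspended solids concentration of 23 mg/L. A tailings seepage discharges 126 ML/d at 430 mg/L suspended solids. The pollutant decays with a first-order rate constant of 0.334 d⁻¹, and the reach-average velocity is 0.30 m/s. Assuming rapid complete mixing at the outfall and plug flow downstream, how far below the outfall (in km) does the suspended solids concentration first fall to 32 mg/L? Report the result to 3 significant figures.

Mass balance: C = (629.0·23.00 + 126.0·430.0) / 755.0 = 68650/755.0 = 90.92 mg/L.
Set 90.92·exp(−k·t) = 32 → t = ln(90.92/32)/k = 270100 s = 75.04 h.
Distance = v·t = 0.30·270100 = 81040 m = 81.04 km.

81.0 km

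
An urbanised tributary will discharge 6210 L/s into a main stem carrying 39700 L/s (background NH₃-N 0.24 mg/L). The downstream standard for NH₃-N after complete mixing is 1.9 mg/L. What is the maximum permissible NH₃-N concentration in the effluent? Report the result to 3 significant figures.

At the limit, (Qr·Cr + Qe·Cₑ)/(Qr + Qe) = 1.9:
Cₑ = (45910·1.9 − 39700·0.2400) / 6210 = 12.51 mg/L.

12.5 mg/L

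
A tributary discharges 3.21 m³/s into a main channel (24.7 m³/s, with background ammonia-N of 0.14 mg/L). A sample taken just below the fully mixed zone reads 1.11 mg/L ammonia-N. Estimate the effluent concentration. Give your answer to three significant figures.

8.57 mg/L

Mass balance: 24.70·0.1400 + 3.210·Cₑ = 27.91·1.110
→ Cₑ = (27.91·1.110 − 24.70·0.1400) / 3.210 = 8.574 mg/L.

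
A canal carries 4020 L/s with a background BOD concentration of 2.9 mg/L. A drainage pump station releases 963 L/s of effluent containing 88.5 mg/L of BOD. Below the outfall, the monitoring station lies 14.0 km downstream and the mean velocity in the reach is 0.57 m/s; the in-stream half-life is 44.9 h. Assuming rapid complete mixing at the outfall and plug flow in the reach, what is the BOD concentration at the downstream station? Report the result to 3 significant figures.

Flow-weighted average: C = (4020·2.900 + 963.0·88.50) / 4983 = 96880/4983 = 19.44 mg/L.
Travel time t = 14.0·1000 / 0.57 = 24560 s = 6.823 h.
Half-life 44.9 h → k = ln 2 / 44.9 = 0.01544 h⁻¹ = 0.3705 d⁻¹.
After decay, C = 19.44 × e^(−kt) = 19.44 × 0.9000 = 17.50 mg/L.

17.5 mg/L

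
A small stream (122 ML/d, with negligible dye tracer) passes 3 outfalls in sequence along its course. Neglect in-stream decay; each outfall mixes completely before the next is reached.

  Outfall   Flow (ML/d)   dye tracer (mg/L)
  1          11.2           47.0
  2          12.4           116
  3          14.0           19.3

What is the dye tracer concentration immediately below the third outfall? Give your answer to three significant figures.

After outfall 1: Q = 122.0 + 11.20 = 133.2 ML/d; C = (122.0·0 + 11.20·47.00)/133.2 = 3.952 mg/L.
After outfall 2: Q = 133.2 + 12.40 = 145.6 ML/d; C = (133.2·3.952 + 12.40·116.0)/145.6 = 13.49 mg/L.
After outfall 3: Q = 145.6 + 14.00 = 159.6 ML/d; C = (145.6·13.49 + 14.00·19.30)/159.6 = 14.00 mg/L.

14.0 mg/L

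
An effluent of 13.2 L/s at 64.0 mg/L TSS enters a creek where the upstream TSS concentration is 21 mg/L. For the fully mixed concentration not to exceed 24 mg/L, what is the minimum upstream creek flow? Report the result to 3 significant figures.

Set C_mix = 24: (Q·21.00 + 13.20·64.00) / (Q + 13.20) = 24
→ Q = 13.20·(64.00 − 24)/(24 − 21.00) = 176.0 L/s.

176 L/s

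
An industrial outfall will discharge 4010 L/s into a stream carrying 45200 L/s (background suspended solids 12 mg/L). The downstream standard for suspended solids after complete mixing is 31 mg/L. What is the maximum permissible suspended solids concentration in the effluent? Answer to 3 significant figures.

At the limit, (Qr·Cr + Qe·Cₑ)/(Qr + Qe) = 31:
Cₑ = (49210·31 − 45200·12.00) / 4010 = 245.2 mg/L.

245 mg/L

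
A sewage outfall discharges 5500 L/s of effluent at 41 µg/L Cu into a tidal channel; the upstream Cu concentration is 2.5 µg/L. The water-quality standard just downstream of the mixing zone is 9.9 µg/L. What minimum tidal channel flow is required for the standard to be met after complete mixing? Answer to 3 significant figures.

23100 L/s

Set C_mix = 9.9: (Q·2.500 + 5500·41.00) / (Q + 5500) = 9.9
→ Q = 5500·(41.00 − 9.9)/(9.9 − 2.500) = 23110 L/s.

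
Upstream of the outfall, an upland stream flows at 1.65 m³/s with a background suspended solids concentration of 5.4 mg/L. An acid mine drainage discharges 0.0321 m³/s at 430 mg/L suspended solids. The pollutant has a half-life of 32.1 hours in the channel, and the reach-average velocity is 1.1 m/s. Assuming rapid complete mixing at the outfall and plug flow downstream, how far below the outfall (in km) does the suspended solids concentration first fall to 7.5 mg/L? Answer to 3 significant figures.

Flow-weighted average: C = (1.650·5.400 + 0.03210·430.0) / 1.682 = 22.71/1.682 = 13.50 mg/L.
Half-life 32.1 h → k = ln 2 / 32.1 = 0.02159 h⁻¹ = 0.5182 d⁻¹.
Set 13.50·exp(−k·t) = 7.5 → t = ln(13.50/7.5)/k = 98030 s = 27.23 h.
Distance = v·t = 1.1·98030 = 107800 m = 107.8 km.

108 km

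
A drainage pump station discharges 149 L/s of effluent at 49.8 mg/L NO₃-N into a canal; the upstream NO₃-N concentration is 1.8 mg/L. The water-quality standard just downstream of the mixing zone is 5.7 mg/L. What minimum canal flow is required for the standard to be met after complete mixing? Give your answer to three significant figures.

1680 L/s

Set C_mix = 5.7: (Q·1.800 + 149.0·49.80) / (Q + 149.0) = 5.7
→ Q = 149.0·(49.80 − 5.7)/(5.7 − 1.800) = 1685 L/s.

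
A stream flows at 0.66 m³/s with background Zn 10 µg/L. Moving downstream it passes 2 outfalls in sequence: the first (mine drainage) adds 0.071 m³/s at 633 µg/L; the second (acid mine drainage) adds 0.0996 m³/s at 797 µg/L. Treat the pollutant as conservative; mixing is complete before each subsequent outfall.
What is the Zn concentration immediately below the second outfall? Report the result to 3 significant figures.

158 µg/L

After outfall 1: Q = 0.6600 + 0.07100 = 0.7310 m³/s; C = (0.6600·10.00 + 0.07100·633.0)/0.7310 = 70.51 µg/L.
After outfall 2: Q = 0.7310 + 0.09960 = 0.8306 m³/s; C = (0.7310·70.51 + 0.09960·797.0)/0.8306 = 157.6 µg/L.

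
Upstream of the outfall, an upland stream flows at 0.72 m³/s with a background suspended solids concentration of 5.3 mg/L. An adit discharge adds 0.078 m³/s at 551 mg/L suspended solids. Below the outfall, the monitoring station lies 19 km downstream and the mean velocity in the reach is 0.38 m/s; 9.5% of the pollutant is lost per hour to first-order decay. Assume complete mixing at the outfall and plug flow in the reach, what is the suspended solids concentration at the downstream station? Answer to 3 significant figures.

Conservation of mass: C = (0.7200·5.300 + 0.07800·551.0) / 0.7980 = 46.79/0.7980 = 58.64 mg/L.
Travel time t = 19·1000 / 0.38 = 50000 s = 13.89 h.
9.5%/h lost → k = −ln(1 − 0.095) = 0.09982 h⁻¹.
Decay over the reach: 58.64·exp(−kt) = 58.64·0.2500 = 14.66 mg/L.

14.7 mg/L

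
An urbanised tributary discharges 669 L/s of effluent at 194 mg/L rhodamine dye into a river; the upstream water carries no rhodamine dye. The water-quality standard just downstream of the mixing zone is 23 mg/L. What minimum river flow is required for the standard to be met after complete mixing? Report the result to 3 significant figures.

Set C_mix = 23: (Q·0 + 669.0·194.0) / (Q + 669.0) = 23
→ Q = 669.0·(194.0 − 23)/(23 − 0) = 4974 L/s.

4970 L/s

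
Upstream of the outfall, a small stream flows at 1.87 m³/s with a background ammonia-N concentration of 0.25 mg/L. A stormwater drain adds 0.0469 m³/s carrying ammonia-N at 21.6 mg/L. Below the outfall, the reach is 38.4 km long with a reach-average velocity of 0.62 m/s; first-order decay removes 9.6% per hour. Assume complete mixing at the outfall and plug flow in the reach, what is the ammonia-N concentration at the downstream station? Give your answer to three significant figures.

After mixing, C = (1.870·0.2500 + 0.04690·21.60) / 1.917 = 1.481/1.917 = 0.7724 mg/L.
Travel time t = 38.4·1000 / 0.62 = 61940 s = 17.20 h.
9.6%/h lost → k = −ln(1 − 0.096) = 0.1009 h⁻¹.
First-order decay: C = 0.7724·exp(−k·t) = 0.7724·0.1762 = 0.1361 mg/L.

0.136 mg/L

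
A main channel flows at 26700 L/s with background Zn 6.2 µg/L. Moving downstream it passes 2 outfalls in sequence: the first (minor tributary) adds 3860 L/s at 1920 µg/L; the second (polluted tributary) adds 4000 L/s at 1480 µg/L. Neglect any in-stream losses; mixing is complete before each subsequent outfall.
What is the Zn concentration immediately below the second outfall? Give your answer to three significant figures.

After outfall 1: Q = 26700 + 3860 = 30560 L/s; C = (26700·6.200 + 3860·1920)/30560 = 247.9 µg/L.
After outfall 2: Q = 30560 + 4000 = 34560 L/s; C = (30560·247.9 + 4000·1480)/34560 = 390.5 µg/L.

391 µg/L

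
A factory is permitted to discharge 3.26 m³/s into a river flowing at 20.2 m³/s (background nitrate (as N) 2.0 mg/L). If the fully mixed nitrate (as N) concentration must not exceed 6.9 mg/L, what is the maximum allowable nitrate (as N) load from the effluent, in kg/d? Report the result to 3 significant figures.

Mass balance at the limit: 20.20·2.000 + 3.260·Cₑ = 23.46·6.9 → Cₑ = 37.26 mg/L.
Load = 3.260 m³/s × 37.26 g/m³ × 86 400 s/d = 10500 kg/d.

10500 kg/d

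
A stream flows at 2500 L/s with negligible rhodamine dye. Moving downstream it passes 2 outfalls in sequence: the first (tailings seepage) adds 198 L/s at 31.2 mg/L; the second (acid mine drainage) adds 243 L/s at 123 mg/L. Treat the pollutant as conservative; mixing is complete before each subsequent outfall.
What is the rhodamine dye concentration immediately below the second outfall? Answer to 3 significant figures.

12.3 mg/L

Below outfall 1: Q → 2698 L/s, C = (2500·0 + 198.0·31.20)/2698 = 2.290 mg/L.
Below outfall 2: Q → 2941 L/s, C = (2698·2.290 + 243.0·123.0)/2941 = 12.26 mg/L.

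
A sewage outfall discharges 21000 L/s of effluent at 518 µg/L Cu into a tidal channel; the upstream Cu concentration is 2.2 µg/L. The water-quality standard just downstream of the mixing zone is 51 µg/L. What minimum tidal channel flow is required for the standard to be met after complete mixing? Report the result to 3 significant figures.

Set C_mix = 51: (Q·2.200 + 21000·518.0) / (Q + 21000) = 51
→ Q = 21000·(518.0 − 51)/(51 − 2.200) = 201000 L/s.

201000 L/s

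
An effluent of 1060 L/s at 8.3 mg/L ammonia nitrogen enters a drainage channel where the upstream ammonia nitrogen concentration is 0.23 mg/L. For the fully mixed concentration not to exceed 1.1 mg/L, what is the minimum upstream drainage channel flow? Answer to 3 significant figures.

Set C_mix = 1.1: (Q·0.2300 + 1060·8.300) / (Q + 1060) = 1.1
→ Q = 1060·(8.300 − 1.1)/(1.1 − 0.2300) = 8772 L/s.

8770 L/s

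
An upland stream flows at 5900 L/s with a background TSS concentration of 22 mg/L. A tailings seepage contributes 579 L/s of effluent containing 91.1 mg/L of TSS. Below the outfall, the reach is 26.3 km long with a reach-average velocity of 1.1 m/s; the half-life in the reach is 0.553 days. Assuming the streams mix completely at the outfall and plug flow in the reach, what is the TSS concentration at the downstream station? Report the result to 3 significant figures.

After mixing, C = (5900·22.00 + 579.0·91.10) / 6479 = 182500/6479 = 28.18 mg/L.
Travel time t = 26.3·1000 / 1.1 = 23910 s = 6.641 h.
Half-life 0.553 d → k = ln 2 / 0.553 = 1.253 d⁻¹.
Applying C = C₀e^(−kt): 28.18 × 0.7069 = 19.92 mg/L.

19.9 mg/L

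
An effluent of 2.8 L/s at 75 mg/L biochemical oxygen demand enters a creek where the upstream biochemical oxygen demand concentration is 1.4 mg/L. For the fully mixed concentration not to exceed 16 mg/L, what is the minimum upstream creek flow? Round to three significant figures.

11.3 L/s

Set C_mix = 16: (Q·1.400 + 2.800·75.00) / (Q + 2.800) = 16
→ Q = 2.800·(75.00 − 16)/(16 − 1.400) = 11.32 L/s.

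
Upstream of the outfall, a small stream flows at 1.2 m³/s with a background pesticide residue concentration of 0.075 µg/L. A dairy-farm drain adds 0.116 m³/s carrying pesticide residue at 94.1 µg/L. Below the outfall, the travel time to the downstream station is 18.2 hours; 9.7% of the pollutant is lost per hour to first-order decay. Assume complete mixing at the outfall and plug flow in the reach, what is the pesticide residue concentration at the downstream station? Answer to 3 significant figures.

1.31 µg/L

Mass balance: C = (1.200·0.07500 + 0.1160·94.10) / 1.316 = 11.01/1.316 = 8.363 µg/L.
9.7%/h lost → k = −ln(1 − 0.097) = 0.1020 h⁻¹.
First-order decay: C = 8.363·exp(−k·t) = 8.363·0.1561 = 1.306 µg/L.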